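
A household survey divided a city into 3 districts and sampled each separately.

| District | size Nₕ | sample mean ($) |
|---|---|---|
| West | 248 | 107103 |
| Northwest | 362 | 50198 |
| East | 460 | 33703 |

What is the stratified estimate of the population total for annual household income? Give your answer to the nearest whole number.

60236600

West: 248·107103 = 26561544
Northwest: 362·50198 = 18171676
East: 460·33703 = 15503380
τ̂ = Σ Nₕx̄ₕ = 60236600.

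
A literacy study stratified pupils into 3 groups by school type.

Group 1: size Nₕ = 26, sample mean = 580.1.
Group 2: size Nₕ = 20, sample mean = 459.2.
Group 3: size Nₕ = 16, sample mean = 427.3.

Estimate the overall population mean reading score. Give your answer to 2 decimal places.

N = 26 + 20 + 16 = 62.
Weight each subgroup mean by Nₕ/N and sum.
Σ Nₕx̄ₕ = 26·580.1 + 20·459.2 + 16·427.3 = 15082.6 + 9184 + 6836.8 = 31103.4.
Divide by N: 31103.4 / 62 = 501.6677... → 501.67.

501.67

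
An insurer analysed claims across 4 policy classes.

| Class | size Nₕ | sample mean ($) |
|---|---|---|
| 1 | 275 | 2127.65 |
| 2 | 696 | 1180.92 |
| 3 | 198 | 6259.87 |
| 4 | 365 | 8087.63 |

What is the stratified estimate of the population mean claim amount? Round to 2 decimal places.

3649.58

x̄_st = (Σ Nₕx̄ₕ) / (Σ Nₕ) = (275·2127.65 + 696·1180.92 + 198·6259.87 + 365·8087.63) / 1534
= 5598463.28 / 1534 = 3649.5849... → 3649.58.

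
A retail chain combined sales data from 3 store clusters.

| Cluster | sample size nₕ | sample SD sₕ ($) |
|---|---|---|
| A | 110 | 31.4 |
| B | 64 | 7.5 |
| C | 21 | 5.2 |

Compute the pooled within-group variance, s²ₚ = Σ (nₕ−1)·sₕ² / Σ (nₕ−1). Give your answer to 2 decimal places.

581.01

A: (110−1)·31.4² = 109·985.96 = 107469.64
B: (64−1)·7.5² = 63·56.25 = 3543.75
C: (21−1)·5.2² = 20·27.04 = 540.8
Numerator = 111554.19; denominator = Σ(nₕ−1) = 192.
s²ₚ = 111554.19/192 = 581.0114... → 581.01.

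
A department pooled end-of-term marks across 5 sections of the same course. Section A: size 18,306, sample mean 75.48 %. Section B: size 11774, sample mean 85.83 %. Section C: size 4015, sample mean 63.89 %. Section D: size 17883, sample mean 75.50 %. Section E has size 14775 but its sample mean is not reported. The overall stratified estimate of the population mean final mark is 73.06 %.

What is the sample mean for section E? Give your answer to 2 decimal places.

59.42

N = 18306 + 11774 + 4015 + 17883 + 14775 = 66753.
Overall total = μ·N = 73.06·66753 = 4876974.18.
Subtract the known strata: 18306·75.48 + 11774·85.83 + 4015·63.89 + 17883·75.50 = 3998984.15.
Remaining total for section E: 4876974.18 − 3998984.15 = 877990.03.
Divide by its size: 877990.03 / 14775 = 59.4240... → 59.42.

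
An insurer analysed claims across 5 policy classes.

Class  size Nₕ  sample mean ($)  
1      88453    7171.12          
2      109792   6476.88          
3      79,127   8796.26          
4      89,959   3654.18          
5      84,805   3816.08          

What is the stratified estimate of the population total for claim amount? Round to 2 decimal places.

2693787394.36

Estimate total by summing Nₕ·x̄ₕ over strata.
88453·7171.12 + 109792·6476.88 + 79127·8796.26 + 89959·3654.18 + 84805·3816.08 = 634307077.36 + 711109608.96 + 696021665.02 + 328726378.62 + 323622664.4 = 2693787394.36.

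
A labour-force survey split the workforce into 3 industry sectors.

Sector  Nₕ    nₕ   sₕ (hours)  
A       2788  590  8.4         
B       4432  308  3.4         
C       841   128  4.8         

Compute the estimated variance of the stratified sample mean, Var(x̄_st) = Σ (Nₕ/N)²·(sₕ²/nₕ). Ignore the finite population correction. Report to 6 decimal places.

0.027611

N = 8061; Wₕ = Nₕ/N.
sector A: (2788/8061)²·8.4²/590 = 0.014305869
sector B: (4432/8061)²·3.4²/308 = 0.011345634
sector C: (841/8061)²·4.8²/128 = 0.001959236
Sum = 0.027610739 → 0.027611.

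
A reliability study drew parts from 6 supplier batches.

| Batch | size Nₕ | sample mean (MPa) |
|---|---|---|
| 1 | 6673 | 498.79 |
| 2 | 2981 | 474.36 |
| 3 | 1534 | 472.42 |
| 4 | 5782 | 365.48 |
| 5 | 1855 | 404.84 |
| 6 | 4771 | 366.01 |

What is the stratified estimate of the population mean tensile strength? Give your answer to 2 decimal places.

427.09

N = 6673 + 2981 + 1534 + 5782 + 1855 + 4771 = 23596.
Weight each subgroup mean by Nₕ/N and sum.
Σ Nₕx̄ₕ = 6673·498.79 + 2981·474.36 + 1534·472.42 + 5782·365.48 + 1855·404.84 + 4771·366.01 = 3328425.67 + 1414067.16 + 724692.28 + 2113205.36 + 750978.2 + 1746233.71 = 10077602.38.
Divide by N: 10077602.38 / 23596 = 427.0894... → 427.09.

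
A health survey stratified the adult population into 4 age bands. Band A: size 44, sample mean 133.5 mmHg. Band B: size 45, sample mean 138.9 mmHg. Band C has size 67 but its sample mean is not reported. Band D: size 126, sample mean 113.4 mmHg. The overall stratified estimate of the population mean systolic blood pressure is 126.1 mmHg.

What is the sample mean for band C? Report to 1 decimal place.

136.5

N = 44 + 45 + 67 + 126 = 282.
Overall total = μ·N = 126.1·282 = 35560.2.
Subtract the known strata: 44·133.5 + 45·138.9 + 126·113.4 = 26412.9.
Remaining total for band C: 35560.2 − 26412.9 = 9147.3.
Divide by its size: 9147.3 / 67 = 136.527... → 136.5.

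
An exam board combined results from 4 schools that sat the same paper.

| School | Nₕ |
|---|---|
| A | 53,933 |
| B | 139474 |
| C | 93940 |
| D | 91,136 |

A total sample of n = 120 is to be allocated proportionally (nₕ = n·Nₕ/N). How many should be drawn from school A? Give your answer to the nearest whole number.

17

Share of school A = 53933/378483 = 0.14250.
Allocate 120 × 0.14250 = 17.100... → 17.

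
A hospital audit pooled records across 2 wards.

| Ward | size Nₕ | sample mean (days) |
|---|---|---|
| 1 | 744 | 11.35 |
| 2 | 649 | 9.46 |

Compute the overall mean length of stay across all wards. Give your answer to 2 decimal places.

N = 744 + 649 = 1393.
The stratified mean weights each stratum mean by its population share Nₕ/N.
Σ Nₕx̄ₕ = 744·11.35 + 649·9.46 = 8444.4 + 6139.54 = 14583.94.
Divide by N: 14583.94 / 1393 = 10.4694... → 10.47.

10.47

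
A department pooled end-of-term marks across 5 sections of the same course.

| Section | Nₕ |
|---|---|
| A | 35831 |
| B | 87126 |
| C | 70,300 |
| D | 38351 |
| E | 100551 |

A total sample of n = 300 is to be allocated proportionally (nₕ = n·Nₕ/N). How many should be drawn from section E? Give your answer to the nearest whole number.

N = 35831 + 87126 + 70300 + 38351 + 100551 = 332159.
n_E = 300·100551/332159 = 90.816... → 91.

91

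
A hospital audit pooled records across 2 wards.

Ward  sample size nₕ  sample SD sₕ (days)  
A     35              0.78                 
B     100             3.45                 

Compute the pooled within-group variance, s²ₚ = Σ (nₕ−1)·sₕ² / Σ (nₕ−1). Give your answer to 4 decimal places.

A: (35−1)·0.78² = 34·0.6084 = 20.6856
B: (100−1)·3.45² = 99·11.9025 = 1178.3475
Numerator = 1199.0331; denominator = Σ(nₕ−1) = 133.
s²ₚ = 1199.0331/133 = 9.015286... → 9.0153.

9.0153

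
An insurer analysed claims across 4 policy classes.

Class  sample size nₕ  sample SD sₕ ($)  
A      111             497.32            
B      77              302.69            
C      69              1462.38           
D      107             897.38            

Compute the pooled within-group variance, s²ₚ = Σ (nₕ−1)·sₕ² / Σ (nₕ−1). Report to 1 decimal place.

735977.2

Degrees of freedom: 110 + 76 + 68 + 106 = 360.
Σ(nₕ−1)sₕ² = 110·247327.1824 + 76·91621.2361 + 68·2138555.2644 + 106·805290.8644 = 264951793.6132.
s²ₚ = 264951793.6132 / 360 = 735977.204... → 735977.2.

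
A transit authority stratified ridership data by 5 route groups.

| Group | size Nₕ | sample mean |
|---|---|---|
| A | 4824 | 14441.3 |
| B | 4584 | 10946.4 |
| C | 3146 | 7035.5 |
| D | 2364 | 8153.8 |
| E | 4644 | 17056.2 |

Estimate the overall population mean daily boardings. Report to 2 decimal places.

N = 19562; weights Wₕ = Nₕ/N = (0.2466, 0.2343, 0.1608, 0.1208, 0.2374).
x̄_st = Σ Wₕ·x̄ₕ = 0.2466·14441.3 + 0.2343·10946.4 + 0.1608·7035.5 + 0.1208·8153.8 + 0.2374·17056.2 ≈ 12292.2701...
→ 12292.27.

12292.27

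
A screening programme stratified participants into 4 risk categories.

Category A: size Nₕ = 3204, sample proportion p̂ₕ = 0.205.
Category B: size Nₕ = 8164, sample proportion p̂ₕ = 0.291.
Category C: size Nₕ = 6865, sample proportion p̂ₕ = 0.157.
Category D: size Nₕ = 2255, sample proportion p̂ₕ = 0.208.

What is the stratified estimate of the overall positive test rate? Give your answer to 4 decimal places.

Wₕ = Nₕ/N with N = 20488: 0.1564, 0.3985, 0.3351, 0.1101.
p̂_st = 0.1564·0.205 + 0.3985·0.291 + 0.3351·0.157 + 0.1101·0.208 ≈ 0.223516... → 0.2235.

0.2235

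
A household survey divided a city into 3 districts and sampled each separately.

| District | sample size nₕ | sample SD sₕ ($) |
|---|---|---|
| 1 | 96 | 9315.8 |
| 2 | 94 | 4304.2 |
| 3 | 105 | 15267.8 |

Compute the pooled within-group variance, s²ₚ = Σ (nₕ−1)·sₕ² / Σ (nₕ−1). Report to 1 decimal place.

117158964.6

1: (96−1)·9315.8² = 95·86784129.64 = 8244492315.8
2: (94−1)·4304.2² = 93·18526137.64 = 1722930800.52
3: (105−1)·15267.8² = 104·233105716.84 = 24242994551.36
Numerator = 34210417667.68; denominator = Σ(nₕ−1) = 292.
s²ₚ = 34210417667.68/292 = 117158964.615... → 117158964.6.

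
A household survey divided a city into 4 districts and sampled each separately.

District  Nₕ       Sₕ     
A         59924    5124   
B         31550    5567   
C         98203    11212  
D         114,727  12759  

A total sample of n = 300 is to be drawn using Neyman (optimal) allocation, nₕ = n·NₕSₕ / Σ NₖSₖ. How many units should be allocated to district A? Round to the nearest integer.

A: NₕSₕ = 59924·5124 = 307050576
B: NₕSₕ = 31550·5567 = 175638850
C: NₕSₕ = 98203·11212 = 1101052036
D: NₕSₕ = 114727·12759 = 1463801793
Σ NₕSₕ = 3047543255.
n_A = 300·307050576/3047543255 = 30.226... → 30.

30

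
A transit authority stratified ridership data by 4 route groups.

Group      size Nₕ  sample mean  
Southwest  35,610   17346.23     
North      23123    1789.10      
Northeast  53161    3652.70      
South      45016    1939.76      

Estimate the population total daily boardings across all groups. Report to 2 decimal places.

Southwest: 35610·17346.23 = 617699250.3
North: 23123·1789.10 = 41369359.3
Northeast: 53161·3652.70 = 194181184.7
South: 45016·1939.76 = 87320236.16
τ̂ = Σ Nₕx̄ₕ = 940570030.46.

940570030.46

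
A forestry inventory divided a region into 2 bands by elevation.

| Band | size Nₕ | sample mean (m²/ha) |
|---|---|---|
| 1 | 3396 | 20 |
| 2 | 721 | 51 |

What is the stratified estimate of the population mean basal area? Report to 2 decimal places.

25.43

N = 4117; weights Wₕ = Nₕ/N = (0.8249, 0.1751).
x̄_st = Σ Wₕ·x̄ₕ = 0.8249·20 + 0.1751·51 ≈ 25.4290...
→ 25.43.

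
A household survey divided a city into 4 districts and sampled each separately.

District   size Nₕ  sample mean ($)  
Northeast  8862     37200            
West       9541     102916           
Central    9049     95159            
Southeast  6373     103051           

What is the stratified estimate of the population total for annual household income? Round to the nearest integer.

2829425770

Estimate total by summing Nₕ·x̄ₕ over strata.
8862·37200 + 9541·102916 + 9049·95159 + 6373·103051 = 329666400 + 981921556 + 861093791 + 656744023 = 2829425770.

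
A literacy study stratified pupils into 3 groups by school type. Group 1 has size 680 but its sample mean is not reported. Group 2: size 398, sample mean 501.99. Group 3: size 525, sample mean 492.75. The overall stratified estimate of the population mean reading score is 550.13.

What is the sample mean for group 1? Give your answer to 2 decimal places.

N = 680 + 398 + 525 = 1603.
Overall total = μ·N = 550.13·1603 = 881858.39.
Subtract the known strata: 398·501.99 + 525·492.75 = 458485.77.
Remaining total for group 1: 881858.39 − 458485.77 = 423372.62.
Divide by its size: 423372.62 / 680 = 622.6068... → 622.61.

622.61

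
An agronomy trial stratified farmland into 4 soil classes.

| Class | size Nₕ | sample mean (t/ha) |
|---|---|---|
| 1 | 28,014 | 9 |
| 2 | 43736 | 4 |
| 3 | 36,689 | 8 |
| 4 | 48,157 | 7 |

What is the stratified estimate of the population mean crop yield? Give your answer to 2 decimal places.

6.75

x̄_st = (Σ Nₕx̄ₕ) / (Σ Nₕ) = (28014·9 + 43736·4 + 36689·8 + 48157·7) / 156596
= 1057681 / 156596 = 6.7542... → 6.75.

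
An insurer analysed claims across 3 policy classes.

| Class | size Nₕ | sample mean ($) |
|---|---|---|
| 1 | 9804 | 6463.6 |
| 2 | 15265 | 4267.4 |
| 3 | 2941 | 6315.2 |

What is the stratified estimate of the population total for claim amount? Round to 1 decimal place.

1: 9804·6463.6 = 63369134.4
2: 15265·4267.4 = 65141861
3: 2941·6315.2 = 18573003.2
τ̂ = Σ Nₕx̄ₕ = 147083998.6.

147083998.6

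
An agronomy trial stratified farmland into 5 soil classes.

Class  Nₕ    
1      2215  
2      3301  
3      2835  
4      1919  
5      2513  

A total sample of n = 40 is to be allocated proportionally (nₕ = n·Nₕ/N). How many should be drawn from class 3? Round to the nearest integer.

9

N = 2215 + 3301 + 2835 + 1919 + 2513 = 12783.
n_3 = 40·2835/12783 = 8.871... → 9.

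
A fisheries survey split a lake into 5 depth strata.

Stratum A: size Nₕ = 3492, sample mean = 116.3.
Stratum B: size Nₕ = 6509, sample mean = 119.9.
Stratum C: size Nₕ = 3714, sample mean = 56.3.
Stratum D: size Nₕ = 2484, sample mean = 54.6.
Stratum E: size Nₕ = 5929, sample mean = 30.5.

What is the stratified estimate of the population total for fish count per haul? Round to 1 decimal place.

1712107.8

A: 3492·116.3 = 406119.6
B: 6509·119.9 = 780429.1
C: 3714·56.3 = 209098.2
D: 2484·54.6 = 135626.4
E: 5929·30.5 = 180834.5
τ̂ = Σ Nₕx̄ₕ = 1712107.8.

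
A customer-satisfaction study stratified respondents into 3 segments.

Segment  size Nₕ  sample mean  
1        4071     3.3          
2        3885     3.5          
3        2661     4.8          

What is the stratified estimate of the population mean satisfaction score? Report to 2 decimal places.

N = 10617; weights Wₕ = Nₕ/N = (0.3834, 0.3659, 0.2506).
x̄_st = Σ Wₕ·x̄ₕ = 0.3834·3.3 + 0.3659·3.5 + 0.2506·4.8 ≈ 3.7491...
→ 3.75.

3.75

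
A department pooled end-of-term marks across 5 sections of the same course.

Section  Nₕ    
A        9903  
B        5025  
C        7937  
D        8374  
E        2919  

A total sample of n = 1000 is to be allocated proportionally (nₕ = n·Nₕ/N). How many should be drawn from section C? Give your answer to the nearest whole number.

232

N = 9903 + 5025 + 7937 + 8374 + 2919 = 34158.
n_C = 1000·7937/34158 = 232.361... → 232.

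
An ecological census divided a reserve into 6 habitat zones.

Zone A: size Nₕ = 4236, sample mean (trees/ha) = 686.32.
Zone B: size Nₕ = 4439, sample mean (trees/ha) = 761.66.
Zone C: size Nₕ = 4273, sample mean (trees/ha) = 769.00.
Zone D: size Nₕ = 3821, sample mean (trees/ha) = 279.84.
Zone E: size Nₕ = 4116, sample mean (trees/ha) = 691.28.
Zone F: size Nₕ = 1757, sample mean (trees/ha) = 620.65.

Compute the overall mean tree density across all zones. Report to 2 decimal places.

643.90

N = 22642; weights Wₕ = Nₕ/N = (0.1871, 0.1961, 0.1887, 0.1688, 0.1818, 0.0776).
x̄_st = Σ Wₕ·x̄ₕ = 0.1871·686.32 + 0.1961·761.66 + 0.1887·769.00 + 0.1688·279.84 + 0.1818·691.28 + 0.0776·620.65 ≈ 643.9032...
→ 643.90.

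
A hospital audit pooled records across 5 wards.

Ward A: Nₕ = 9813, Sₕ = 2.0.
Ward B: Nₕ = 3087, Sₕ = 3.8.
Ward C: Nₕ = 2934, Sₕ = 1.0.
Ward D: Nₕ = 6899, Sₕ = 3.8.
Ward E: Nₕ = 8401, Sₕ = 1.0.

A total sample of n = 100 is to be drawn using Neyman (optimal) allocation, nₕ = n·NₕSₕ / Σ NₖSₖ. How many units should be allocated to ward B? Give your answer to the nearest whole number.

17

Σ NₕSₕ = 9813·2.0 + 3087·3.8 + 2934·1.0 + 6899·3.8 + 8401·1.0 = 68907.8.
Share for B: 11730.6/68907.8 = 0.17024.
n_B = 100 × 0.17024 = 17.024... → 17.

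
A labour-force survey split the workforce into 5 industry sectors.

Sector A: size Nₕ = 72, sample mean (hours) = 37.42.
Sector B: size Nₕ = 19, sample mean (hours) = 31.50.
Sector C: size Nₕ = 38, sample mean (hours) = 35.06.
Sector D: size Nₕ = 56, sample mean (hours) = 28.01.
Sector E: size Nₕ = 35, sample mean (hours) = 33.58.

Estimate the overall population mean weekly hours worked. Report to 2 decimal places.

33.49

N = 72 + 19 + 38 + 56 + 35 = 220.
The stratified mean weights each stratum mean by its population share Nₕ/N.
Σ Nₕx̄ₕ = 72·37.42 + 19·31.50 + 38·35.06 + 56·28.01 + 35·33.58 = 2694.24 + 598.5 + 1332.28 + 1568.56 + 1175.3 = 7368.88.
Divide by N: 7368.88 / 220 = 33.4949... → 33.49.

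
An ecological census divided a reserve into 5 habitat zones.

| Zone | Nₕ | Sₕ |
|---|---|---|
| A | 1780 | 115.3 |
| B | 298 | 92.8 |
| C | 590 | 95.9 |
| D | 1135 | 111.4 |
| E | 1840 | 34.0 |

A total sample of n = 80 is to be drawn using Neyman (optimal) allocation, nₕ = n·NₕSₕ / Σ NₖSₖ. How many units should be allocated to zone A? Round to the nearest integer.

34

A: NₕSₕ = 1780·115.3 = 205234
B: NₕSₕ = 298·92.8 = 27654.4
C: NₕSₕ = 590·95.9 = 56581
D: NₕSₕ = 1135·111.4 = 126439
E: NₕSₕ = 1840·34.0 = 62560
Σ NₕSₕ = 478468.4.
n_A = 80·205234/478468.4 = 34.315... → 34.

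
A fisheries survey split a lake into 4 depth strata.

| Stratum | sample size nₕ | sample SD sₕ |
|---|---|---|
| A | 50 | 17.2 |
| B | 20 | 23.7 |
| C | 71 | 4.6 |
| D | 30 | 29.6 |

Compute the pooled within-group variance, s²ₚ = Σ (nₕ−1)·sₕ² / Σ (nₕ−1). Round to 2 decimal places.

A: (50−1)·17.2² = 49·295.84 = 14496.16
B: (20−1)·23.7² = 19·561.69 = 10672.11
C: (71−1)·4.6² = 70·21.16 = 1481.2
D: (30−1)·29.6² = 29·876.16 = 25408.64
Numerator = 52058.11; denominator = Σ(nₕ−1) = 167.
s²ₚ = 52058.11/167 = 311.7252... → 311.73.

311.73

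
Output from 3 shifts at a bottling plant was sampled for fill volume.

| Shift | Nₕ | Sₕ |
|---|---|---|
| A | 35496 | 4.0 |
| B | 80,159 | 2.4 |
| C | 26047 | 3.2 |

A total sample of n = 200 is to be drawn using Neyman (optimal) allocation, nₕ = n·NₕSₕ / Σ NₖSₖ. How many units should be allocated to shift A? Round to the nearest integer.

Σ NₕSₕ = 35496·4.0 + 80159·2.4 + 26047·3.2 = 417716.
Share for A: 141984/417716 = 0.33991.
n_A = 200 × 0.33991 = 67.981... → 68.

68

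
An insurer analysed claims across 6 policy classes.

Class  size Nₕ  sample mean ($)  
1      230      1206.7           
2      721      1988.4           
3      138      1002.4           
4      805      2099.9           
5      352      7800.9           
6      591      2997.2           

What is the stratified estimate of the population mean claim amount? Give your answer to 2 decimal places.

N = 2837; weights Wₕ = Nₕ/N = (0.0811, 0.2541, 0.0486, 0.2838, 0.1241, 0.2083).
x̄_st = Σ Wₕ·x̄ₕ = 0.0811·1206.7 + 0.2541·1988.4 + 0.0486·1002.4 + 0.2838·2099.9 + 0.1241·7800.9 + 0.2083·2997.2 ≈ 2840.0388...
→ 2840.04.

2840.04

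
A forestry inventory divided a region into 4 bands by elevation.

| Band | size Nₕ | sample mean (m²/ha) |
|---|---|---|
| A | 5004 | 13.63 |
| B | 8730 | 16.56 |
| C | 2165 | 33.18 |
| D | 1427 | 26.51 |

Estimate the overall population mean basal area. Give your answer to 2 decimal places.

18.61

N = 5004 + 8730 + 2165 + 1427 = 17326.
Overall mean = Σ (Nₕ/N)·x̄ₕ — weight by population share, not a simple average.
Σ Nₕx̄ₕ = 5004·13.63 + 8730·16.56 + 2165·33.18 + 1427·26.51 = 68204.52 + 144568.8 + 71834.7 + 37829.77 = 322437.79.
Divide by N: 322437.79 / 17326 = 18.6101... → 18.61.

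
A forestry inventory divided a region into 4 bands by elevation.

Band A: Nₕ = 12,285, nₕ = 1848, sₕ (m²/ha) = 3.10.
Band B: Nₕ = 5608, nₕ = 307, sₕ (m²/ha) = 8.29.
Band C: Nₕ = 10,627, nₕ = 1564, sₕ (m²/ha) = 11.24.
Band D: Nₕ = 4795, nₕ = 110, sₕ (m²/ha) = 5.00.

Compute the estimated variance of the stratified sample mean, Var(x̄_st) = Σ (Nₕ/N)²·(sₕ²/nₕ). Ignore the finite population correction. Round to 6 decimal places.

0.019978

N = 33315; Wₕ = Nₕ/N.
band A: (12285/33315)²·3.10²/1848 = 0.000707118
band B: (5608/33315)²·8.29²/307 = 0.006343180
band C: (10627/33315)²·11.24²/1564 = 0.008219352
band D: (4795/33315)²·5.00²/110 = 0.004708092
Sum = 0.019977743 → 0.019978.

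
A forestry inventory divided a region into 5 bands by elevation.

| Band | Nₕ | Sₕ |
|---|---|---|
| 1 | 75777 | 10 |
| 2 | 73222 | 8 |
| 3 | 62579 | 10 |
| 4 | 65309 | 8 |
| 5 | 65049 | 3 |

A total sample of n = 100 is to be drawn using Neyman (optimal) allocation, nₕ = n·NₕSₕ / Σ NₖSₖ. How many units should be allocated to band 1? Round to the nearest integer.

Σ NₕSₕ = 75777·10 + 73222·8 + 62579·10 + 65309·8 + 65049·3 = 2686955.
Share for 1: 757770/2686955 = 0.28202.
n_1 = 100 × 0.28202 = 28.202... → 28.

28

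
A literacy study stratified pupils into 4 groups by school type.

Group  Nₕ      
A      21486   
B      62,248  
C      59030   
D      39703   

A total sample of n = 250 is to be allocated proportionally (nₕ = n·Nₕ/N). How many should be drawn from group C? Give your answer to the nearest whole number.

Share of group C = 59030/182467 = 0.32351.
Allocate 250 × 0.32351 = 80.878... → 81.

81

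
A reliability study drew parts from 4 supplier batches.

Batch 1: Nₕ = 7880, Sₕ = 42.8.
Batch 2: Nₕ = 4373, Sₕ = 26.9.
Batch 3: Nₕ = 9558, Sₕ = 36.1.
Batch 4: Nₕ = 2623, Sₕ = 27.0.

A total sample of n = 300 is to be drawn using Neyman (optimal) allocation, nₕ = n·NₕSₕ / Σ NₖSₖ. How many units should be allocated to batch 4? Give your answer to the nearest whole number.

24

1: NₕSₕ = 7880·42.8 = 337264
2: NₕSₕ = 4373·26.9 = 117633.7
3: NₕSₕ = 9558·36.1 = 345043.8
4: NₕSₕ = 2623·27.0 = 70821
Σ NₕSₕ = 870762.5.
n_4 = 300·70821/870762.5 = 24.400... → 24.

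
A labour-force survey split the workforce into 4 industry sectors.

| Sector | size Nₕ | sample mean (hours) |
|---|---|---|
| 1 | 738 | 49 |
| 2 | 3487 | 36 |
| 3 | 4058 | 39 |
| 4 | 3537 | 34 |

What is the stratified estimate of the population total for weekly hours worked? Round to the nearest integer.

Population total = Σ Nₕ·x̄ₕ (each stratum's size times its mean).
738·49 + 3487·36 + 4058·39 + 3537·34 = 36162 + 125532 + 158262 + 120258 = 440214.

440214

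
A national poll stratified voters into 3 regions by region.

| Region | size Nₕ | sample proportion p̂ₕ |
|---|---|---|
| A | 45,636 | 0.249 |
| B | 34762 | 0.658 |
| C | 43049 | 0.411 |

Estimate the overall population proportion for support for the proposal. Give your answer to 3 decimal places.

0.421

Wₕ = Nₕ/N with N = 123447: 0.3697, 0.2816, 0.3487.
p̂_st = 0.3697·0.249 + 0.2816·0.658 + 0.3487·0.411 ≈ 0.42067... → 0.421.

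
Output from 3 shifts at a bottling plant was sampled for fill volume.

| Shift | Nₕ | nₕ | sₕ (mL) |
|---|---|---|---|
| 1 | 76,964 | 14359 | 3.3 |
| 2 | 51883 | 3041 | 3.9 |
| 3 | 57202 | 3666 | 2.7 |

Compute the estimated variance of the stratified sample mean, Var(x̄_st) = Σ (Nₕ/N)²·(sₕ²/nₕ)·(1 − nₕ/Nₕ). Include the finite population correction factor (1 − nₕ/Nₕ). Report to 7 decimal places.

N = 186049; Wₕ = Nₕ/N.
shift 1: (76964/186049)²·3.3²/14359·(1 − 14359/76964) = 0.0001055712
shift 2: (51883/186049)²·3.9²/3041·(1 − 3041/51883) = 0.0003661648
shift 3: (57202/186049)²·2.7²/3666·(1 − 3666/57202) = 0.0001759290
Sum = 0.0006476651 → 0.0006477.

0.0006477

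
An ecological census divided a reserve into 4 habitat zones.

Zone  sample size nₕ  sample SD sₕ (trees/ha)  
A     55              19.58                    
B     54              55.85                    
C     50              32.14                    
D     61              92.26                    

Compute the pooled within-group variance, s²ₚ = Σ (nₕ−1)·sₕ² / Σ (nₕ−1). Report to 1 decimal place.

A: (55−1)·19.58² = 54·383.3764 = 20702.3256
B: (54−1)·55.85² = 53·3119.2225 = 165318.7925
C: (50−1)·32.14² = 49·1032.9796 = 50616.0004
D: (61−1)·92.26² = 60·8511.9076 = 510714.456
Numerator = 747351.5745; denominator = Σ(nₕ−1) = 216.
s²ₚ = 747351.5745/216 = 3459.961... → 3460.0.

3460.0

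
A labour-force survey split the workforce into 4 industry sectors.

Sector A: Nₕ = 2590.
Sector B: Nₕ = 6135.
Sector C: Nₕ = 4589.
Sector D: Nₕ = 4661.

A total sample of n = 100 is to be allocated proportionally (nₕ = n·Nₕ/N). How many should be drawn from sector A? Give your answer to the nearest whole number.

Share of sector A = 2590/17975 = 0.14409.
Allocate 100 × 0.14409 = 14.409... → 14.

14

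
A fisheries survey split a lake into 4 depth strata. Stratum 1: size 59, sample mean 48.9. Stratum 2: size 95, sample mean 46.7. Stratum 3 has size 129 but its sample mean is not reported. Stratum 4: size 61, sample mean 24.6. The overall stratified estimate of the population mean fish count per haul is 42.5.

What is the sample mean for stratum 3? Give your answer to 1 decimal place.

44.9

Σ Nₕx̄ₕ = N·μ, so 129·x̄_3 = 344·42.5 − (59·48.9 + 95·46.7 + 61·24.6).
= 14620 − 8822.2 = 5797.8.
x̄_3 = 5797.8 / 129 = 44.944... → 44.9.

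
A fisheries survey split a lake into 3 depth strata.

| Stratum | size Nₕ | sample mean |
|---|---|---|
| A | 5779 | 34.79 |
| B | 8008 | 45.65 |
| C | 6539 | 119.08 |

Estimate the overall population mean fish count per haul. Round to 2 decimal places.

66.19

x̄_st = (Σ Nₕx̄ₕ) / (Σ Nₕ) = (5779·34.79 + 8008·45.65 + 6539·119.08) / 20326
= 1345280.73 / 20326 = 66.1852... → 66.19.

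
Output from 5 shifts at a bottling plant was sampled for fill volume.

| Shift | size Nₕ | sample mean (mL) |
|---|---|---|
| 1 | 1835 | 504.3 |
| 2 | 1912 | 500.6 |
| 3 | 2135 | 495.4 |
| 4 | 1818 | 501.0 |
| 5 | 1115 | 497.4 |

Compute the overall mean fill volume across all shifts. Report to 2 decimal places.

N = 8815; weights Wₕ = Nₕ/N = (0.2082, 0.2169, 0.2422, 0.2062, 0.1265).
x̄_st = Σ Wₕ·x̄ₕ = 0.2082·504.3 + 0.2169·500.6 + 0.2422·495.4 + 0.2062·501.0 + 0.1265·497.4 ≈ 499.7885...
→ 499.79.

499.79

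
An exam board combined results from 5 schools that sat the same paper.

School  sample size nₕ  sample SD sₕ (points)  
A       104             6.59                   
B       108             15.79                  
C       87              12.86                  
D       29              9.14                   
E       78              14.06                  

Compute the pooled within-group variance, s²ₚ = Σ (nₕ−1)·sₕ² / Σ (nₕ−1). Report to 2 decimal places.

156.94

A: (104−1)·6.59² = 103·43.4281 = 4473.0943
B: (108−1)·15.79² = 107·249.3241 = 26677.6787
C: (87−1)·12.86² = 86·165.3796 = 14222.6456
D: (29−1)·9.14² = 28·83.5396 = 2339.1088
E: (78−1)·14.06² = 77·197.6836 = 15221.6372
Numerator = 62934.1646; denominator = Σ(nₕ−1) = 401.
s²ₚ = 62934.1646/401 = 156.9431... → 156.94.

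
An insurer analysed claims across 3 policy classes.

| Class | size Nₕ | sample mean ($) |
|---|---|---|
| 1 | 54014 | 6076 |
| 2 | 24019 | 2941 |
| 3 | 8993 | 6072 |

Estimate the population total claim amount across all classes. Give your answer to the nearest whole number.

Population total = Σ Nₕ·x̄ₕ (each stratum's size times its mean).
54014·6076 + 24019·2941 + 8993·6072 = 328189064 + 70639879 + 54605496 = 453434439.

453434439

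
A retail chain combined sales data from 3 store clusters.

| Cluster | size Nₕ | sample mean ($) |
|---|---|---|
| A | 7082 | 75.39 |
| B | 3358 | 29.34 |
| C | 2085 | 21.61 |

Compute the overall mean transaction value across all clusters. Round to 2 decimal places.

N = 7082 + 3358 + 2085 = 12525.
The stratified mean weights each stratum mean by its population share Nₕ/N.
Σ Nₕx̄ₕ = 7082·75.39 + 3358·29.34 + 2085·21.61 = 533911.98 + 98523.72 + 45056.85 = 677492.55.
Divide by N: 677492.55 / 12525 = 54.0912... → 54.09.

54.09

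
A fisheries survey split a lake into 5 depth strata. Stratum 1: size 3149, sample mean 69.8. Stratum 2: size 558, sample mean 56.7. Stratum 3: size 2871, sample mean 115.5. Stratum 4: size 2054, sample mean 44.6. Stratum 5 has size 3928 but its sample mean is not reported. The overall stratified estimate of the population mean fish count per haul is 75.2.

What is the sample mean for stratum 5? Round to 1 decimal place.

68.7

N = 3149 + 558 + 2871 + 2054 + 3928 = 12560.
Overall total = μ·N = 75.2·12560 = 944512.
Subtract the known strata: 3149·69.8 + 558·56.7 + 2871·115.5 + 2054·44.6 = 674647.7.
Remaining total for stratum 5: 944512 − 674647.7 = 269864.3.
Divide by its size: 269864.3 / 3928 = 68.703... → 68.7.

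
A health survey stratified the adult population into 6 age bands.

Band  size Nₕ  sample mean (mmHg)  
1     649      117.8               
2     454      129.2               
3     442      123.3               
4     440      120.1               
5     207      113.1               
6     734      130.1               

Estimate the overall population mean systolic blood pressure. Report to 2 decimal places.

123.50

x̄_st = (Σ Nₕx̄ₕ) / (Σ Nₕ) = (649·117.8 + 454·129.2 + 442·123.3 + 440·120.1 + 207·113.1 + 734·130.1) / 2926
= 361356.7 / 2926 = 123.4985... → 123.50.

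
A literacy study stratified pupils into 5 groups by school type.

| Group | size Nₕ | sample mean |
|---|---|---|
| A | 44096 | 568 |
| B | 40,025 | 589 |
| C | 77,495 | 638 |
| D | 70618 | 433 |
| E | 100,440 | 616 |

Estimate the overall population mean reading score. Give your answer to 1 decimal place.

N = 332674; weights Wₕ = Nₕ/N = (0.1326, 0.1203, 0.2329, 0.2123, 0.3019).
x̄_st = Σ Wₕ·x̄ₕ = 0.1326·568 + 0.1203·589 + 0.2329·638 + 0.2123·433 + 0.3019·616 ≈ 572.668...
→ 572.7.

572.7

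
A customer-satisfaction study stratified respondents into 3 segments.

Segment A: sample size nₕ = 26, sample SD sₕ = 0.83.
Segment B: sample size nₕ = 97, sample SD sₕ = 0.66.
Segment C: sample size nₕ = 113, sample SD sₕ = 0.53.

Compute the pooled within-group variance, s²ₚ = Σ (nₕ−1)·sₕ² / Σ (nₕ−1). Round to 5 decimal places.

A: (26−1)·0.83² = 25·0.6889 = 17.2225
B: (97−1)·0.66² = 96·0.4356 = 41.8176
C: (113−1)·0.53² = 112·0.2809 = 31.4608
Numerator = 90.5009; denominator = Σ(nₕ−1) = 233.
s²ₚ = 90.5009/233 = 0.3884159... → 0.38842.

0.38842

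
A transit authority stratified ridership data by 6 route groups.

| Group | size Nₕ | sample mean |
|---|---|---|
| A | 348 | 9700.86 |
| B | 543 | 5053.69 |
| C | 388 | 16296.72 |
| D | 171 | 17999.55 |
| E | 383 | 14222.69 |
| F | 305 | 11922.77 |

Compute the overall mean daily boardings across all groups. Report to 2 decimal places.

11508.34

N = 348 + 543 + 388 + 171 + 383 + 305 = 2138.
Weight each subgroup mean by Nₕ/N and sum.
Σ Nₕx̄ₕ = 348·9700.86 + 543·5053.69 + 388·16296.72 + 171·17999.55 + 383·14222.69 + 305·11922.77 = 3375899.28 + 2744153.67 + 6323127.36 + 3077923.05 + 5447290.27 + 3636444.85 = 24604838.48.
Divide by N: 24604838.48 / 2138 = 11508.3435... → 11508.34.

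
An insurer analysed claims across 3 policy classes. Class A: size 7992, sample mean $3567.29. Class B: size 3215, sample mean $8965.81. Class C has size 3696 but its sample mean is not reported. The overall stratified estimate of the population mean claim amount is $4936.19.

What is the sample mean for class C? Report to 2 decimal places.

4391.01

Σ Nₕx̄ₕ = N·μ, so 3696·x̄_C = 14903·4936.19 − (7992·3567.29 + 3215·8965.81).
= 73564039.57 − 57334860.83 = 16229178.74.
x̄_C = 16229178.74 / 3696 = 4391.0116... → 4391.01.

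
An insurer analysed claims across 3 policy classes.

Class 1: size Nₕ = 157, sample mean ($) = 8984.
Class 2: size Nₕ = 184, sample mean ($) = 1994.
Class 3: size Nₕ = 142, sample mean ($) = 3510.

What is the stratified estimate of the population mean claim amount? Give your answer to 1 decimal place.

4711.8

N = 157 + 184 + 142 = 483.
Weight each subgroup mean by Nₕ/N and sum.
Σ Nₕx̄ₕ = 157·8984 + 184·1994 + 142·3510 = 1410488 + 366896 + 498420 = 2275804.
Divide by N: 2275804 / 483 = 4711.810... → 4711.8.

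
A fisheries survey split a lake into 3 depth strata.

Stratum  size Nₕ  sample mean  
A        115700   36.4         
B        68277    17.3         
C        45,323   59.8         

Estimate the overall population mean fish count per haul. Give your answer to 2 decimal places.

35.34

N = 229300; weights Wₕ = Nₕ/N = (0.5046, 0.2978, 0.1977).
x̄_st = Σ Wₕ·x̄ₕ = 0.5046·36.4 + 0.2978·17.3 + 0.1977·59.8 ≈ 35.3379...
→ 35.34.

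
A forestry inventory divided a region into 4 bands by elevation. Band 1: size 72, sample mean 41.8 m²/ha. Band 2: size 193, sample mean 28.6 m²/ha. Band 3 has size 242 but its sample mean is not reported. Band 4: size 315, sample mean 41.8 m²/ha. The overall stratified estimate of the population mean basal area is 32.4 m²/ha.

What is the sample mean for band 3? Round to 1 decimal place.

20.4

N = 72 + 193 + 242 + 315 = 822.
Overall total = μ·N = 32.4·822 = 26632.8.
Subtract the known strata: 72·41.8 + 193·28.6 + 315·41.8 = 21696.4.
Remaining total for band 3: 26632.8 − 21696.4 = 4936.4.
Divide by its size: 4936.4 / 242 = 20.398... → 20.4.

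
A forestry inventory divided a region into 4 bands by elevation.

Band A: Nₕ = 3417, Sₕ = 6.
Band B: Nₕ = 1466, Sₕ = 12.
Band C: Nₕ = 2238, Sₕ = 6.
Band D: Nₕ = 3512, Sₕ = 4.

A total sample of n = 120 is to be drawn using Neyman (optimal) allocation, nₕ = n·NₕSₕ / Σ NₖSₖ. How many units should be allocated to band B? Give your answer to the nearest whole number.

Σ NₕSₕ = 3417·6 + 1466·12 + 2238·6 + 3512·4 = 65570.
Share for B: 17592/65570 = 0.26829.
n_B = 120 × 0.26829 = 32.195... → 32.

32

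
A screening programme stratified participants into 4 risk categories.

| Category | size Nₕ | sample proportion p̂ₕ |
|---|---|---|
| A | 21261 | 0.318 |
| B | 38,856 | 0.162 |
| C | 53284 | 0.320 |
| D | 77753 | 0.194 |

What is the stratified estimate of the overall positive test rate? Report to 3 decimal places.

0.236

Wₕ = Nₕ/N with N = 191154: 0.1112, 0.2033, 0.2787, 0.4068.
p̂_st = 0.1112·0.318 + 0.2033·0.162 + 0.2787·0.320 + 0.4068·0.194 ≈ 0.23641... → 0.236.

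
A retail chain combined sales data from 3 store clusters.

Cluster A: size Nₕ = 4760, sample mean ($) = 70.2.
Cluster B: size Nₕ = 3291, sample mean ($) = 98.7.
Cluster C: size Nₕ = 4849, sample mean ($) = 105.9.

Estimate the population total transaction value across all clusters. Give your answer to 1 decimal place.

Population total = Σ Nₕ·x̄ₕ (each stratum's size times its mean).
4760·70.2 + 3291·98.7 + 4849·105.9 = 334152 + 324821.7 + 513509.1 = 1172482.8.

1172482.8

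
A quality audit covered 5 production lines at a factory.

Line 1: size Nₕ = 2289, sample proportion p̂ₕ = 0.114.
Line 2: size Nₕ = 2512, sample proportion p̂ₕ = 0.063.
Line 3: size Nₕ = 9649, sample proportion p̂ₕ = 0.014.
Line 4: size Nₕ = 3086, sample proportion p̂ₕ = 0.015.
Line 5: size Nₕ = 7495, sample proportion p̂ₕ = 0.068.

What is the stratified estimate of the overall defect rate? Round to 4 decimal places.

N = 2289 + 2512 + 9649 + 3086 + 7495 = 25031.
Overall proportion = Σ (Nₕ/N)·p̂ₕ.
Σ Nₕp̂ₕ = 260.946 + 158.256 + 135.086 + 46.29 + 509.66 = 1110.238.
1110.238 / 25031 = 0.044355... → 0.0444.

0.0444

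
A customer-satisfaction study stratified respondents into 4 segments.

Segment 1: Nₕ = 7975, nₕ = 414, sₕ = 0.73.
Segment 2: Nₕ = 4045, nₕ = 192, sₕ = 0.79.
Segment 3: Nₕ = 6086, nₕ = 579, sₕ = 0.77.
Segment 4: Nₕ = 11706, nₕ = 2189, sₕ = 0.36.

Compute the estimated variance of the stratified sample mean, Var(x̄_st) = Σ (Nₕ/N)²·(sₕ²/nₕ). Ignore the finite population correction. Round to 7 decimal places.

N = 29812. Term for each stratum: Wₕ²sₕ²/nₕ.
Var(x̄_st) = 0.0000921138 + 0.0000598422 + 0.0000426761 + 0.0000091284 = 0.0002037605 → 0.0002038.

0.0002038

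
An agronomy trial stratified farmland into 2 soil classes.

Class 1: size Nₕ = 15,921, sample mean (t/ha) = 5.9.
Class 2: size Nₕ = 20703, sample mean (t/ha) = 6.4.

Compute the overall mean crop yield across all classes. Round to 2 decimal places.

N = 36624; weights Wₕ = Nₕ/N = (0.4347, 0.5653).
x̄_st = Σ Wₕ·x̄ₕ = 0.4347·5.9 + 0.5653·6.4 ≈ 6.1826...
→ 6.18.

6.18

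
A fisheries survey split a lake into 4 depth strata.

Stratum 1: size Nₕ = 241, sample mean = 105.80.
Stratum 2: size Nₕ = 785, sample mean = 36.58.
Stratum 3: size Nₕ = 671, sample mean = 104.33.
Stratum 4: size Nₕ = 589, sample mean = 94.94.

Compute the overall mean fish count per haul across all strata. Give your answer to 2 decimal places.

x̄_st = (Σ Nₕx̄ₕ) / (Σ Nₕ) = (241·105.80 + 785·36.58 + 671·104.33 + 589·94.94) / 2286
= 180138.19 / 2286 = 78.8006... → 78.80.

78.80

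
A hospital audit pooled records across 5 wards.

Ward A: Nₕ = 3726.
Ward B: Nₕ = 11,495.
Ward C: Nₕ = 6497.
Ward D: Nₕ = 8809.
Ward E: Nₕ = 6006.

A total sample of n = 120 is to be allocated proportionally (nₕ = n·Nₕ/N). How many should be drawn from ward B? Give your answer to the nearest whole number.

38

N = 3726 + 11495 + 6497 + 8809 + 6006 = 36533.
n_B = 120·11495/36533 = 37.758... → 38.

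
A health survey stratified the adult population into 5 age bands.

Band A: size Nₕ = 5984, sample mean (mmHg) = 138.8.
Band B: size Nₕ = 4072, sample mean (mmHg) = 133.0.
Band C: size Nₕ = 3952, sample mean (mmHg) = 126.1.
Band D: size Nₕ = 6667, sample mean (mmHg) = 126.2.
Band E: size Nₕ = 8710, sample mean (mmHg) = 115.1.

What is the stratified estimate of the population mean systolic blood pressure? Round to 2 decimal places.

126.40

N = 29385; weights Wₕ = Nₕ/N = (0.2036, 0.1386, 0.1345, 0.2269, 0.2964).
x̄_st = Σ Wₕ·x̄ₕ = 0.2036·138.8 + 0.1386·133.0 + 0.1345·126.1 + 0.2269·126.2 + 0.2964·115.1 ≈ 126.4046...
→ 126.40.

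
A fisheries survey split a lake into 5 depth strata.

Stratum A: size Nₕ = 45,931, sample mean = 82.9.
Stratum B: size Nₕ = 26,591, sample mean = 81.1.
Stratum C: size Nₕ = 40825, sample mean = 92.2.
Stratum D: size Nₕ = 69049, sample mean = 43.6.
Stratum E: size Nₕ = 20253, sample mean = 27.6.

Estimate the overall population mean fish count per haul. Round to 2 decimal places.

65.62

N = 202649; weights Wₕ = Nₕ/N = (0.2267, 0.1312, 0.2015, 0.3407, 0.0999).
x̄_st = Σ Wₕ·x̄ₕ = 0.2267·82.9 + 0.1312·81.1 + 0.2015·92.2 + 0.3407·43.6 + 0.0999·27.6 ≈ 65.6198...
→ 65.62.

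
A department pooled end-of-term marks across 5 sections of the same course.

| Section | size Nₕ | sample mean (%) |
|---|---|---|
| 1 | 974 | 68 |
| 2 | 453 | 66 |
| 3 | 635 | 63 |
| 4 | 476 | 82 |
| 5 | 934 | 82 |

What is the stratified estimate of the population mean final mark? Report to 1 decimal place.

N = 3472; weights Wₕ = Nₕ/N = (0.2805, 0.1305, 0.1829, 0.1371, 0.2690).
x̄_st = Σ Wₕ·x̄ₕ = 0.2805·68 + 0.1305·66 + 0.1829·63 + 0.1371·82 + 0.2690·82 ≈ 72.510...
→ 72.5.

72.5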